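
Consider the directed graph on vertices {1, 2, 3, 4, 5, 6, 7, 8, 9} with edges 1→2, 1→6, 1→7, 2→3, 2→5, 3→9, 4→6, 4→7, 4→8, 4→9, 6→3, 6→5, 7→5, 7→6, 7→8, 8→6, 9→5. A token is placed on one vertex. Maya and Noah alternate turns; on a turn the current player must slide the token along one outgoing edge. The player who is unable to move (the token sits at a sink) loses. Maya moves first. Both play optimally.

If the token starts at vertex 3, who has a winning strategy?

Noah wins.

Work bottom-up. With no move the player to move loses. Otherwise the position is W if at least one move leads to an L position for the opponent, and L if every move leads to a W.
Every edge goes from a vertex to one that appears earlier in the order 5, 9, 3, 6, 8, 7, 2, 4, 1, so processing vertices in that order labels each vertex after all of its successors.
5: no outgoing edge → L
9: →5(L), so W
3: →9(W) only, which is W, so L
6: →3(L), so W
8: →6(W) only, which is W, so L
7: →8(L), so W
2: →3(L), so W
4: →8(L), so W
1: →2(W), 7(W), 6(W) — all W, so L
Every move from 3 reaches a W position, so the mover loses.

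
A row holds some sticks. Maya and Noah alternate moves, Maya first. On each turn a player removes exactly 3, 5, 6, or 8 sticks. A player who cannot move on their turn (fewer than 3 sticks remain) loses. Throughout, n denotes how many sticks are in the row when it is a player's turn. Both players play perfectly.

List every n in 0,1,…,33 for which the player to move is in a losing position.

Label each position W (a win for the player to move) or L (a loss). A position with no legal move is L; any other position is W exactly when some move reaches an L, and L when every move reaches a W.
n=0: no move → L
n=1: no move → L
n=2: no move → L
n=3: W (go to 0, an L position)
n=4: W (go to 1, an L position)
n=5: W (go to 2, an L position)
n=6: W (go to 1, an L position)
n=7: W (go to 2, an L position)
n=8: W (go to 2, an L position)
n=9: W (go to 1, an L position)
n=10: W (go to 2, an L position)
n=11: L (options 8(W), 6(W), 5(W), 3(W) are all W)
n=12: L (options 9(W), 7(W), 6(W), 4(W) are all W)
n=13: L (options 10(W), 8(W), 7(W), 5(W) are all W)
n=14: W (go to 11, an L position)
n=15: W (go to 12, an L position)
n=16: W (go to 13, an L position)
n=17: W (go to 12, an L position)
n=18: W (go to 13, an L position)
n=19: W (go to 13, an L position)
n=20: W (go to 12, an L position)
n=21: W (go to 13, an L position)
n=22: L (options 19(W), 17(W), 16(W), 14(W) are all W)
n=23: L (options 20(W), 18(W), 17(W), 15(W) are all W)
n=24: L (options 21(W), 19(W), 18(W), 16(W) are all W)
n=25: W (go to 22, an L position)
n=26: W (go to 23, an L position)
n=27: W (go to 24, an L position)
n=28: W (go to 23, an L position)
n=29: W (go to 24, an L position)
n=30: W (go to 24, an L position)
n=31: W (go to 23, an L position)
n=32: W (go to 24, an L position)
n=33: L (options 30(W), 28(W), 27(W), 25(W) are all W)
Reading off the rows marked L gives the requested list; there are 10 such values of n.

0, 1, 2, 11, 12, 13, 22, 23, 24, 33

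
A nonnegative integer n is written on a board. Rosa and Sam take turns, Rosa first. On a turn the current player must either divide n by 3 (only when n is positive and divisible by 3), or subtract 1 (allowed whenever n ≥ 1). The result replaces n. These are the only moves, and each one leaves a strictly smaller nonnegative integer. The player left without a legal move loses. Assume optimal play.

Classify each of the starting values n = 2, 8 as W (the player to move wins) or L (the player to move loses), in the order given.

2: L, 8: W

Work bottom-up. With no move the player to move loses. Otherwise the position is W if at least one move leads to an L position for the opponent, and L if every move leads to a W.
n=0: no move → L
n=1: W (go to 0, an L position)
n=2: L (sole option 1(W) is W)
n=3: W (go to 2, an L position)
n=4: L (sole option 3(W) is W)
n=5: W (go to 4, an L position)
n=6: W (go to 2, an L position)
n=7: L (sole option 6(W) is W)
n=8: W (go to 7, an L position)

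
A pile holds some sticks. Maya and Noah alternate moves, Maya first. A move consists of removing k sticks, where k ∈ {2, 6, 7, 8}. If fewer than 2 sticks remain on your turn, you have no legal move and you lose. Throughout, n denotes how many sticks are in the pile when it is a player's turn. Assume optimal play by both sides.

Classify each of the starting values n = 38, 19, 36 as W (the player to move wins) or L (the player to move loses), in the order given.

Use the standard recursion: the mover loses at a terminal position; elsewhere, the mover wins exactly when some move hands the opponent an L position.
n=0: no move → L
n=1: no move → L
n=2: W (go to 0, an L position)
n=3: W (go to 1, an L position)
n=4: L (sole option 2(W) is W)
n=5: L (sole option 3(W) is W)
n=6: W (go to 4, an L position)
n=7: W (go to 5, an L position)
n=8: W (go to 1, an L position)
n=9: W (go to 1, an L position)
n=10: W (go to 4, an L position)
n=11: W (go to 5, an L position)
n=12: W (go to 5, an L position)
n=13: W (go to 5, an L position)
n=14: L (options 12(W), 8(W), 7(W), 6(W) are all W)
n=15: L (options 13(W), 9(W), 8(W), 7(W) are all W)
n=16: W (go to 14, an L position)
n=17: W (go to 15, an L position)
n=18: L (options 16(W), 12(W), 11(W), 10(W) are all W)
n=19: L (options 17(W), 13(W), 12(W), 11(W) are all W)
n=20: W (go to 18, an L position)
n=21: W (go to 19, an L position)
n=22: W (go to 15, an L position)
n=23: W (go to 15, an L position)
n=24: W (go to 18, an L position)
n=25: W (go to 19, an L position)
n=26: W (go to 19, an L position)
n=27: W (go to 19, an L position)
n=28: L (options 26(W), 22(W), 21(W), 20(W) are all W)
n=29: L (options 27(W), 23(W), 22(W), 21(W) are all W)
n=30: W (go to 28, an L position)
n=31: W (go to 29, an L position)
n=32: L (options 30(W), 26(W), 25(W), 24(W) are all W)
n=33: L (options 31(W), 27(W), 26(W), 25(W) are all W)
n=34: W (go to 32, an L position)
n=35: W (go to 33, an L position)
n=36: W (go to 29, an L position)
n=37: W (go to 29, an L position)
n=38: W (go to 32, an L position)

38: W, 19: L, 36: W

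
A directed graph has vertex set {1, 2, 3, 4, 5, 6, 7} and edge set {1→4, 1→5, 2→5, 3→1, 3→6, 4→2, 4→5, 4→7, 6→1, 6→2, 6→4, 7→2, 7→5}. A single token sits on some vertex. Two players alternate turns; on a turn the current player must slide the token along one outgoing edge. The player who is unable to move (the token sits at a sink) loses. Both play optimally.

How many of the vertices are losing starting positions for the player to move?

Positions with no move are L. A position that does have a move is losing for the player to move precisely when every available move leads to a winning position for the opponent. Fill in the labels:
Every edge goes from a vertex to one that appears earlier in the order 5, 2, 7, 4, 1, 6, 3, so processing vertices in that order labels each vertex after all of its successors.
5: no outgoing edge → L
2: →5(L), so W
7: →5(L), so W
4: →5(L), so W
1: →5(L), so W
6: →1(W), 4(W), 2(W) — all W, so L
3: →6(L), so W
The L vertices are 5, 6; that is 2 in all.

2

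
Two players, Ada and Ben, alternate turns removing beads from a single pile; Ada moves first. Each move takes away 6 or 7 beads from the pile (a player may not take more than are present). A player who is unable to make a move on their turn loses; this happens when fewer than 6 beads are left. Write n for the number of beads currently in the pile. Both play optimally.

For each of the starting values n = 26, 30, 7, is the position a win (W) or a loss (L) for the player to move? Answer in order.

26: L, 30: L, 7: W

Classify positions by backward induction: terminal positions (no move available) are L. From any other position, the mover wins iff some move reaches an L.
n=0: no move → L
n=1: no move → L
n=2: no move → L
n=3: no move → L
n=4: no move → L
n=5: no move → L
n=6: reaches L-position 0 → W
n=7: reaches L-position 1 → W
n=8: reaches L-position 2 → W
n=9: reaches L-position 3 → W
n=10: reaches L-position 4 → W
n=11: reaches L-position 5 → W
n=12: reaches L-position 5 → W
n=13: only reaches 7(W), 6(W), all W → L
n=14: only reaches 8(W), 7(W), all W → L
n=15: only reaches 9(W), 8(W), all W → L
n=16: only reaches 10(W), 9(W), all W → L
n=17: only reaches 11(W), 10(W), all W → L
n=18: only reaches 12(W), 11(W), all W → L
n=19: reaches L-position 13 → W
n=20: reaches L-position 14 → W
n=21: reaches L-position 15 → W
n=22: reaches L-position 16 → W
n=23: reaches L-position 17 → W
n=24: reaches L-position 18 → W
n=25: reaches L-position 18 → W
n=26: only reaches 20(W), 19(W), all W → L
n=27: only reaches 21(W), 20(W), all W → L
n=28: only reaches 22(W), 21(W), all W → L
n=29: only reaches 23(W), 22(W), all W → L
n=30: only reaches 24(W), 23(W), all W → L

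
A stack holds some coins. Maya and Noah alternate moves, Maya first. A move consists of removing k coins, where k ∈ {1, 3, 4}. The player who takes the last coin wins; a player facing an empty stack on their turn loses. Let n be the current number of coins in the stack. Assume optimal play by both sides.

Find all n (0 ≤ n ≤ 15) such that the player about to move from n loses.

Build the W/L table. Terminal = L. A non-terminal position is W if it has a move to some L; otherwise it is L.
n=0: no move → L
n=1: reaches L-position 0 → W
n=2: only reaches 1(W), which is W → L
n=3: reaches L-position 2 → W
n=4: reaches L-position 0 → W
n=5: reaches L-position 2 → W
n=6: reaches L-position 2 → W
n=7: only reaches 6(W), 4(W), 3(W), all W → L
n=8: reaches L-position 7 → W
n=9: only reaches 8(W), 6(W), 5(W), all W → L
n=10: reaches L-position 9 → W
n=11: reaches L-position 7 → W
n=12: reaches L-position 9 → W
n=13: reaches L-position 9 → W
n=14: only reaches 13(W), 11(W), 10(W), all W → L
n=15: reaches L-position 14 → W
Reading off the rows marked L gives the requested list; there are 5 such values of n.

0, 2, 7, 9, 14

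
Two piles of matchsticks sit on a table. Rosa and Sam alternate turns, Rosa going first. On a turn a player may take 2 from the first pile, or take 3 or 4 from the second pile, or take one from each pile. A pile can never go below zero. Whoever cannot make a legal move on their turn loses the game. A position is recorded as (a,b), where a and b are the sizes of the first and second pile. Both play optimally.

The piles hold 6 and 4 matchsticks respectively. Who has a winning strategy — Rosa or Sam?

Classify positions by backward induction: terminal positions (no move available) are L. From any other position, the mover wins iff some move reaches an L.
No move ever increases a pile, so every position that can arise here has a ≤ 6 and b ≤ 4; it is enough to label the cells with 0 ≤ a ≤ 6 and 0 ≤ b ≤ 4.
Every move lowers a or b (never raises either), so fill the grid row by row in increasing a, and left to right within a row: each cell's successors are then already labelled.
      b=0  b=1  b=2  b=3  b=4
a=0:    L    L    L    W    W
a=1:    L    W    W    W    W
a=2:    W    W    W    L    L
a=3:    W    L    L    L    W
a=4:    L    L    W    W    W
a=5:    L    W    W    W    W
a=6:    W    W    L    L    L
Cells with no legal move (terminal, hence L): (0,0), (0,1), (0,2), (1,0).
The remaining L cells, each justified by listing all of its moves:
(2,3): moves to (0,3)(W), (2,0)(W), (1,2)(W); every one is W ⇒ L
(2,4): moves to (0,4)(W), (2,1)(W), (2,0)(W), (1,3)(W); every one is W ⇒ L
(3,1): moves to (1,1)(W), (2,0)(W); every one is W ⇒ L
(3,2): moves to (1,2)(W), (2,1)(W); every one is W ⇒ L
(3,3): moves to (1,3)(W), (3,0)(W), (2,2)(W); every one is W ⇒ L
(4,0): the only move is to (2,0)(W), a W ⇒ L
(4,1): moves to (2,1)(W), (3,0)(W); every one is W ⇒ L
(5,0): the only move is to (3,0)(W), a W ⇒ L
(6,2): moves to (4,2)(W), (5,1)(W); every one is W ⇒ L
(6,3): moves to (4,3)(W), (6,0)(W), (5,2)(W); every one is W ⇒ L
(6,4): moves to (4,4)(W), (6,1)(W), (6,0)(W), (5,3)(W); every one is W ⇒ L
Every other cell has at least one move into one of the L cells above, so it is W.
Every move from (6,4) reaches a W position, so the mover loses.

Sam wins.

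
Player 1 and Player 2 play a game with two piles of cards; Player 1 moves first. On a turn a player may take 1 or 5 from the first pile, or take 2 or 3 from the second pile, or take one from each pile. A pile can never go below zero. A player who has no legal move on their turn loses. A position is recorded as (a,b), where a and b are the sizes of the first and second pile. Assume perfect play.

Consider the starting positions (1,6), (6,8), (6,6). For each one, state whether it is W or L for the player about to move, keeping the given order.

Use the standard recursion: the mover loses at a terminal position; elsewhere, the mover wins exactly when some move hands the opponent an L position.
No move ever increases a pile, so every position that can arise here has a ≤ 6 and b ≤ 8; it is enough to label the cells with 0 ≤ a ≤ 6 and 0 ≤ b ≤ 8.
Every move lowers a or b (never raises either), so fill the grid row by row in increasing a, and left to right within a row: each cell's successors are then already labelled.
      b=0  b=1  b=2  b=3  b=4  b=5  b=6  b=7  b=8
a=0:    L    L    W    W    W    L    L    W    W
a=1:    W    W    W    L    L    W    W    W    L
a=2:    L    L    W    W    W    W    L    L    W
a=3:    W    W    W    L    L    W    W    W    W
a=4:    L    L    W    W    W    W    L    L    W
a=5:    W    W    W    L    L    W    W    W    W
a=6:    L    L    W    W    W    W    L    L    W
Cells with no legal move (terminal, hence L): (0,0), (0,1).
The remaining L cells, each justified by listing all of its moves:
(0,5): moves to (0,3)(W), (0,2)(W); every one is W ⇒ L
(0,6): moves to (0,4)(W), (0,3)(W); every one is W ⇒ L
(1,3): moves to (0,3)(W), (1,1)(W), (1,0)(W), (0,2)(W); every one is W ⇒ L
(1,4): moves to (0,4)(W), (1,2)(W), (1,1)(W), (0,3)(W); every one is W ⇒ L
(1,8): moves to (0,8)(W), (1,6)(W), (1,5)(W), (0,7)(W); every one is W ⇒ L
(2,0): the only move is to (1,0)(W), a W ⇒ L
(2,1): moves to (1,1)(W), (1,0)(W); every one is W ⇒ L
(2,6): moves to (1,6)(W), (2,4)(W), (2,3)(W), (1,5)(W); every one is W ⇒ L
(2,7): moves to (1,7)(W), (2,5)(W), (2,4)(W), (1,6)(W); every one is W ⇒ L
(3,3): moves to (2,3)(W), (3,1)(W), (3,0)(W), (2,2)(W); every one is W ⇒ L
(3,4): moves to (2,4)(W), (3,2)(W), (3,1)(W), (2,3)(W); every one is W ⇒ L
(4,0): the only move is to (3,0)(W), a W ⇒ L
(4,1): moves to (3,1)(W), (3,0)(W); every one is W ⇒ L
(4,6): moves to (3,6)(W), (4,4)(W), (4,3)(W), (3,5)(W); every one is W ⇒ L
(4,7): moves to (3,7)(W), (4,5)(W), (4,4)(W), (3,6)(W); every one is W ⇒ L
(5,3): moves to (4,3)(W), (0,3)(W), (5,1)(W), (5,0)(W), (4,2)(W); every one is W ⇒ L
(5,4): moves to (4,4)(W), (0,4)(W), (5,2)(W), (5,1)(W), (4,3)(W); every one is W ⇒ L
(6,0): moves to (5,0)(W), (1,0)(W); every one is W ⇒ L
(6,1): moves to (5,1)(W), (1,1)(W), (5,0)(W); every one is W ⇒ L
(6,6): moves to (5,6)(W), (1,6)(W), (6,4)(W), (6,3)(W), (5,5)(W); every one is W ⇒ L
(6,7): moves to (5,7)(W), (1,7)(W), (6,5)(W), (6,4)(W), (5,6)(W); every one is W ⇒ L
Every other cell has at least one move into one of the L cells above, so it is W.
(1,6): the move to (0,6) reaches an L cell, so W
(6,8): the move to (1,8) reaches an L cell, so W
(6,6): one of the L cells justified above, so L

(1,6): W, (6,8): W, (6,6): L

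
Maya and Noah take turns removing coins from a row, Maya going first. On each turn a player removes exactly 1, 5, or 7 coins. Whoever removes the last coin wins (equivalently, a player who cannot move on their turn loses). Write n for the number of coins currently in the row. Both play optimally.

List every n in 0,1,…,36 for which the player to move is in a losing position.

0, 2, 4, 6, 8, 10, 12, 14, 16, 18, 20, 22, 24, 26, 28, 30, 32, 34, 36

Classify positions by backward induction: terminal positions (no move available) are L. From any other position, the mover wins iff some move reaches an L.
n=0: no move → L
n=1: can move to 0, which is L ⇒ W
n=2: the only move is to 1(W), a W ⇒ L
n=3: can move to 2, which is L ⇒ W
n=4: the only move is to 3(W), a W ⇒ L
n=5: can move to 4, which is L ⇒ W
n=6: moves to 5(W), 1(W); every one is W ⇒ L
n=7: can move to 6, which is L ⇒ W
n=8: moves to 7(W), 3(W), 1(W); every one is W ⇒ L
n=9: can move to 8, which is L ⇒ W
n=10: moves to 9(W), 5(W), 3(W); every one is W ⇒ L
n=11: can move to 10, which is L ⇒ W
n=12: moves to 11(W), 7(W), 5(W); every one is W ⇒ L
n=13: can move to 12, which is L ⇒ W
n=14: moves to 13(W), 9(W), 7(W); every one is W ⇒ L
n=15: can move to 14, which is L ⇒ W
n=16: moves to 15(W), 11(W), 9(W); every one is W ⇒ L
n=17: can move to 16, which is L ⇒ W
n=18: moves to 17(W), 13(W), 11(W); every one is W ⇒ L
n=19: can move to 18, which is L ⇒ W
n=20: moves to 19(W), 15(W), 13(W); every one is W ⇒ L
n=21: can move to 20, which is L ⇒ W
n=22: moves to 21(W), 17(W), 15(W); every one is W ⇒ L
n=23: can move to 22, which is L ⇒ W
n=24: moves to 23(W), 19(W), 17(W); every one is W ⇒ L
n=25: can move to 24, which is L ⇒ W
n=26: moves to 25(W), 21(W), 19(W); every one is W ⇒ L
n=27: can move to 26, which is L ⇒ W
n=28: moves to 27(W), 23(W), 21(W); every one is W ⇒ L
n=29: can move to 28, which is L ⇒ W
n=30: moves to 29(W), 25(W), 23(W); every one is W ⇒ L
n=31: can move to 30, which is L ⇒ W
n=32: moves to 31(W), 27(W), 25(W); every one is W ⇒ L
n=33: can move to 32, which is L ⇒ W
n=34: moves to 33(W), 29(W), 27(W); every one is W ⇒ L
n=35: can move to 34, which is L ⇒ W
n=36: moves to 35(W), 31(W), 29(W); every one is W ⇒ L
Reading off the rows marked L gives the requested list; there are 19 such values of n.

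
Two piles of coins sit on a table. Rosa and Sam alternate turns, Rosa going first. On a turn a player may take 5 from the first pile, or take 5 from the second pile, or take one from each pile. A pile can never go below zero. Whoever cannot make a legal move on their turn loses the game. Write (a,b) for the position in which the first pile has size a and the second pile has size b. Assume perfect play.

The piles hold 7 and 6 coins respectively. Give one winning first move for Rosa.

Build the W/L table. Terminal = L. A non-terminal position is W if it has a move to some L; otherwise it is L.
No move ever increases a pile, so every position that can arise here has a ≤ 7 and b ≤ 6; it is enough to label the cells with 0 ≤ a ≤ 7 and 0 ≤ b ≤ 6.
Every move lowers a or b (never raises either), so fill the grid row by row in increasing a, and left to right within a row: each cell's successors are then already labelled.
      b=0  b=1  b=2  b=3  b=4  b=5  b=6
a=0:    L    L    L    L    L    W    W
a=1:    L    W    W    W    W    W    L
a=2:    L    W    L    L    L    W    L
a=3:    L    W    L    W    W    W    L
a=4:    L    W    L    W    L    W    L
a=5:    W    W    W    W    W    W    L
a=6:    W    L    L    L    L    L    W
a=7:    W    L    W    W    W    W    W
Cells with no legal move (terminal, hence L): (0,0), (0,1), (0,2), (0,3), (0,4), (1,0), (2,0), (3,0), (4,0).
The remaining L cells, each justified by listing all of its moves:
(1,6): →(1,1)(W), (0,5)(W) — all W, so L
(2,2): →(1,1)(W) only, which is W, so L
(2,3): →(1,2)(W) only, which is W, so L
(2,4): →(1,3)(W) only, which is W, so L
(2,6): →(2,1)(W), (1,5)(W) — all W, so L
(3,2): →(2,1)(W) only, which is W, so L
(3,6): →(3,1)(W), (2,5)(W) — all W, so L
(4,2): →(3,1)(W) only, which is W, so L
(4,4): →(3,3)(W) only, which is W, so L
(4,6): →(4,1)(W), (3,5)(W) — all W, so L
(5,6): →(0,6)(W), (5,1)(W), (4,5)(W) — all W, so L
(6,1): →(1,1)(W), (5,0)(W) — all W, so L
(6,2): →(1,2)(W), (5,1)(W) — all W, so L
(6,3): →(1,3)(W), (5,2)(W) — all W, so L
(6,4): →(1,4)(W), (5,3)(W) — all W, so L
(6,5): →(1,5)(W), (6,0)(W), (5,4)(W) — all W, so L
(7,1): →(2,1)(W), (6,0)(W) — all W, so L
Every other cell has at least one move into one of the L cells above, so it is W.
From (7,6), the L positions reachable in one move are: (2,6), (7,1), (6,5). Any move reaching one of these is winning.

Move to (2,6).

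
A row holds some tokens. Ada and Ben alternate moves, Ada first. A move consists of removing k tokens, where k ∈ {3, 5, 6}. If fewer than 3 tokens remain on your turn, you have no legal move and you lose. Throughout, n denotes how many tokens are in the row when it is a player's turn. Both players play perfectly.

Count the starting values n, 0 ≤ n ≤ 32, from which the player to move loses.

Build the W/L table. Terminal = L. A non-terminal position is W if it has a move to some L; otherwise it is L.
n=0: no move → L
n=1: no move → L
n=2: no move → L
n=3: W (go to 0, an L position)
n=4: W (go to 1, an L position)
n=5: W (go to 2, an L position)
n=6: W (go to 1, an L position)
n=7: W (go to 2, an L position)
n=8: W (go to 2, an L position)
n=9: L (options 6(W), 4(W), 3(W) are all W)
n=10: L (options 7(W), 5(W), 4(W) are all W)
n=11: L (options 8(W), 6(W), 5(W) are all W)
n=12: W (go to 9, an L position)
n=13: W (go to 10, an L position)
n=14: W (go to 11, an L position)
n=15: W (go to 10, an L position)
n=16: W (go to 11, an L position)
n=17: W (go to 11, an L position)
n=18: L (options 15(W), 13(W), 12(W) are all W)
n=19: L (options 16(W), 14(W), 13(W) are all W)
n=20: L (options 17(W), 15(W), 14(W) are all W)
n=21: W (go to 18, an L position)
n=22: W (go to 19, an L position)
n=23: W (go to 20, an L position)
n=24: W (go to 19, an L position)
n=25: W (go to 20, an L position)
n=26: W (go to 20, an L position)
n=27: L (options 24(W), 22(W), 21(W) are all W)
n=28: L (options 25(W), 23(W), 22(W) are all W)
n=29: L (options 26(W), 24(W), 23(W) are all W)
n=30: W (go to 27, an L position)
n=31: W (go to 28, an L position)
n=32: W (go to 29, an L position)
L entries with 0 ≤ n ≤ 32: n = 0, 1, 2, 9, 10, 11, 18, 19, 20, 27, 28, 29; that makes 12.

12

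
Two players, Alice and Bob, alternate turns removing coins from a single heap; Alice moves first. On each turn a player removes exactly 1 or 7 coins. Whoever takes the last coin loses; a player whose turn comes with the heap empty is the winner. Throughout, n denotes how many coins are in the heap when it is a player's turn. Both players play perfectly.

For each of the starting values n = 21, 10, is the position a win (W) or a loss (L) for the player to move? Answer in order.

Work bottom-up. With no move the player to move wins. Otherwise the position is W if at least one move leads to an L position for the opponent, and L if every move leads to a W.
n=0: no move; the opponent has just taken the last coin and therefore loses → W
n=1: L (sole option 0(W) is W)
n=2: W (go to 1, an L position)
n=3: L (sole option 2(W) is W)
n=4: W (go to 3, an L position)
n=5: L (sole option 4(W) is W)
n=6: W (go to 5, an L position)
n=7: L (options 6(W), 0(W) are all W)
n=8: W (go to 7, an L position)
n=9: L (options 8(W), 2(W) are all W)
n=10: W (go to 9, an L position)
n=11: L (options 10(W), 4(W) are all W)
n=12: W (go to 11, an L position)
n=13: L (options 12(W), 6(W) are all W)
n=14: W (go to 13, an L position)
n=15: L (options 14(W), 8(W) are all W)
n=16: W (go to 15, an L position)
n=17: L (options 16(W), 10(W) are all W)
n=18: W (go to 17, an L position)
n=19: L (options 18(W), 12(W) are all W)
n=20: W (go to 19, an L position)
n=21: L (options 20(W), 14(W) are all W)

21: L, 10: W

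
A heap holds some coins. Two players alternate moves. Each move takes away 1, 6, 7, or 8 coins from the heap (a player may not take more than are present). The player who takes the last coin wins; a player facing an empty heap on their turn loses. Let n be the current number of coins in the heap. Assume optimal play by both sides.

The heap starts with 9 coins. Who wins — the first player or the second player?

Label each position W (a win for the player to move) or L (a loss). A position with no legal move is L; any other position is W exactly when some move reaches an L, and L when every move reaches a W.
n=0: no move → L
n=1: W (go to 0, an L position)
n=2: L (sole option 1(W) is W)
n=3: W (go to 2, an L position)
n=4: L (sole option 3(W) is W)
n=5: W (go to 4, an L position)
n=6: W (go to 0, an L position)
n=7: W (go to 0, an L position)
n=8: W (go to 2, an L position)
n=9: W (go to 2, an L position)
From 9 the player to move can remove 7, leaving 2, reaching an L position.

The first player wins.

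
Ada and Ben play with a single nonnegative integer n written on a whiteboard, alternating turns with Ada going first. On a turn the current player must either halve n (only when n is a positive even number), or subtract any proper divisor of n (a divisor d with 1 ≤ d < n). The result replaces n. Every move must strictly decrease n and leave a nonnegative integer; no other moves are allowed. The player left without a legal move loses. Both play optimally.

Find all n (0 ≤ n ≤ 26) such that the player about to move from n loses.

0, 1, 3, 5, 7, 9, 11, 13, 15, 17, 19, 21, 23, 25

Positions with no move are L. A position that does have a move is losing for the player to move precisely when every available move leads to a winning position for the opponent. Fill in the labels:
n=0: no move → L
n=1: no move → L
n=2: W (go to 1, an L position)
n=3: L (sole option 2(W) is W)
n=4: W (go to 3, an L position)
n=5: L (sole option 4(W) is W)
n=6: W (go to 3, an L position)
n=7: L (sole option 6(W) is W)
n=8: W (go to 7, an L position)
n=9: L (options 6(W), 8(W) are all W)
n=10: W (go to 5, an L position)
n=11: L (sole option 10(W) is W)
n=12: W (go to 9, an L position)
n=13: L (sole option 12(W) is W)
n=14: W (go to 7, an L position)
n=15: L (options 10(W), 12(W), 14(W) are all W)
n=16: W (go to 15, an L position)
n=17: L (sole option 16(W) is W)
n=18: W (go to 9, an L position)
n=19: L (sole option 18(W) is W)
n=20: W (go to 15, an L position)
n=21: L (options 14(W), 18(W), 20(W) are all W)
n=22: W (go to 11, an L position)
n=23: L (sole option 22(W) is W)
n=24: W (go to 21, an L position)
n=25: L (options 20(W), 24(W) are all W)
n=26: W (go to 13, an L position)
Reading off the rows marked L gives the requested list; there are 14 such values of n.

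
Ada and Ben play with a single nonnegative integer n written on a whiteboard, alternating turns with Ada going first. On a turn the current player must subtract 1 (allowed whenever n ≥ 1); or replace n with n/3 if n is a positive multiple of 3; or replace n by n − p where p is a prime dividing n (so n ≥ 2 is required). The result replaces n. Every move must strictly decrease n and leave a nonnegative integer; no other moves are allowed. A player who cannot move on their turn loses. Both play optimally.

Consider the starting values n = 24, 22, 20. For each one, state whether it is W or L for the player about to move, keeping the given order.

Classify positions by backward induction: terminal positions (no move available) are L. From any other position, the mover wins iff some move reaches an L.
n=0: no move → L
n=1: reaches L-position 0 → W
n=2: reaches L-position 0 → W
n=3: reaches L-position 0 → W
n=4: only reaches 2(W), 3(W), all W → L
n=5: reaches L-position 0 → W
n=6: reaches L-position 4 → W
n=7: reaches L-position 0 → W
n=8: only reaches 6(W), 7(W), all W → L
n=9: reaches L-position 8 → W
n=10: reaches L-position 8 → W
n=11: reaches L-position 0 → W
n=12: reaches L-position 4 → W
n=13: reaches L-position 0 → W
n=14: only reaches 7(W), 12(W), 13(W), all W → L
n=15: reaches L-position 14 → W
n=16: reaches L-position 14 → W
n=17: reaches L-position 0 → W
n=18: only reaches 6(W), 15(W), 16(W), 17(W), all W → L
n=19: reaches L-position 0 → W
n=20: reaches L-position 18 → W
n=21: reaches L-position 14 → W
n=22: only reaches 11(W), 20(W), 21(W), all W → L
n=23: reaches L-position 0 → W
n=24: reaches L-position 8 → W

24: W, 22: L, 20: W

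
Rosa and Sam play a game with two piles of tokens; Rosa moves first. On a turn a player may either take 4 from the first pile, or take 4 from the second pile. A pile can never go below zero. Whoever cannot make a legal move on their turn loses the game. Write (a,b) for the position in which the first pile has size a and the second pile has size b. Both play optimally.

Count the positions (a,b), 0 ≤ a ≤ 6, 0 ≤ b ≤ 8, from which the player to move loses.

32

Use the standard recursion: the mover loses at a terminal position; elsewhere, the mover wins exactly when some move hands the opponent an L position.
Every move lowers a or b (never raises either), so fill the grid row by row in increasing a, and left to right within a row: each cell's successors are then already labelled.
      b=0  b=1  b=2  b=3  b=4  b=5  b=6  b=7  b=8
a=0:    L    L    L    L    W    W    W    W    L
a=1:    L    L    L    L    W    W    W    W    L
a=2:    L    L    L    L    W    W    W    W    L
a=3:    L    L    L    L    W    W    W    W    L
a=4:    W    W    W    W    L    L    L    L    W
a=5:    W    W    W    W    L    L    L    L    W
a=6:    W    W    W    W    L    L    L    L    W
Cells with no legal move (terminal, hence L): (0,0), (0,1), (0,2), (0,3), (1,0), (1,1), (1,2), (1,3), (2,0), (2,1), (2,2), (2,3), (3,0), (3,1), (3,2), (3,3).
The remaining L cells, each justified by listing all of its moves:
(0,8): L (sole option (0,4)(W) is W)
(1,8): L (sole option (1,4)(W) is W)
(2,8): L (sole option (2,4)(W) is W)
(3,8): L (sole option (3,4)(W) is W)
(4,4): L (options (0,4)(W), (4,0)(W) are all W)
(4,5): L (options (0,5)(W), (4,1)(W) are all W)
(4,6): L (options (0,6)(W), (4,2)(W) are all W)
(4,7): L (options (0,7)(W), (4,3)(W) are all W)
(5,4): L (options (1,4)(W), (5,0)(W) are all W)
(5,5): L (options (1,5)(W), (5,1)(W) are all W)
(5,6): L (options (1,6)(W), (5,2)(W) are all W)
(5,7): L (options (1,7)(W), (5,3)(W) are all W)
(6,4): L (options (2,4)(W), (6,0)(W) are all W)
(6,5): L (options (2,5)(W), (6,1)(W) are all W)
(6,6): L (options (2,6)(W), (6,2)(W) are all W)
(6,7): L (options (2,7)(W), (6,3)(W) are all W)
Every other cell has at least one move into one of the L cells above, so it is W.
L cells per row: a=0: 5, a=1: 5, a=2: 5, a=3: 5, a=4: 4, a=5: 4, a=6: 4; total 32.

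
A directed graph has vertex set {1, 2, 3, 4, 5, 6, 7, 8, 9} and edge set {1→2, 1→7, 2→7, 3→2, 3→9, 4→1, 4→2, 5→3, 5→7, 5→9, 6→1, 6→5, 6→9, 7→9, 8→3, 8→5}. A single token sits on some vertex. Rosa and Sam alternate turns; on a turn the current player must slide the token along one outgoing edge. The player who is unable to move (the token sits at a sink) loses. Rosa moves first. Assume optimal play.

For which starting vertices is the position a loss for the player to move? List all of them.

2, 8, 9

Positions with no move are L. A position that does have a move is losing for the player to move precisely when every available move leads to a winning position for the opponent. Fill in the labels:
Every edge goes from a vertex to one that appears earlier in the order 9, 7, 2, 1, 3, 5, 6, 4, 8, so processing vertices in that order labels each vertex after all of its successors.
9: no outgoing edge → L
7: →9(L), so W
2: →7(W) only, which is W, so L
1: →2(L), so W
3: →2(L), so W
5: →9(L), so W
6: →9(L), so W
4: →2(L), so W
8: →5(W), 3(W) — all W, so L
The losing starting vertices are exactly the entries labelled L in this table (3 of them).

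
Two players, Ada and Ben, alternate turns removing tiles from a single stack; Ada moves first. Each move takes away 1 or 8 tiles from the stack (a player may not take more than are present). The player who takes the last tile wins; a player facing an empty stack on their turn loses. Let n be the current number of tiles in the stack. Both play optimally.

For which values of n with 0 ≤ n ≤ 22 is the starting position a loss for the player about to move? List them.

0, 2, 4, 6, 9, 11, 13, 15, 18, 20, 22

Label each position W (a win for the player to move) or L (a loss). A position with no legal move is L; any other position is W exactly when some move reaches an L, and L when every move reaches a W.
n=0: no move → L
n=1: W (go to 0, an L position)
n=2: L (sole option 1(W) is W)
n=3: W (go to 2, an L position)
n=4: L (sole option 3(W) is W)
n=5: W (go to 4, an L position)
n=6: L (sole option 5(W) is W)
n=7: W (go to 6, an L position)
n=8: W (go to 0, an L position)
n=9: L (options 8(W), 1(W) are all W)
n=10: W (go to 9, an L position)
n=11: L (options 10(W), 3(W) are all W)
n=12: W (go to 11, an L position)
n=13: L (options 12(W), 5(W) are all W)
n=14: W (go to 13, an L position)
n=15: L (options 14(W), 7(W) are all W)
n=16: W (go to 15, an L position)
n=17: W (go to 9, an L position)
n=18: L (options 17(W), 10(W) are all W)
n=19: W (go to 18, an L position)
n=20: L (options 19(W), 12(W) are all W)
n=21: W (go to 20, an L position)
n=22: L (options 21(W), 14(W) are all W)
Reading off the rows marked L gives the requested list; there are 11 such values of n.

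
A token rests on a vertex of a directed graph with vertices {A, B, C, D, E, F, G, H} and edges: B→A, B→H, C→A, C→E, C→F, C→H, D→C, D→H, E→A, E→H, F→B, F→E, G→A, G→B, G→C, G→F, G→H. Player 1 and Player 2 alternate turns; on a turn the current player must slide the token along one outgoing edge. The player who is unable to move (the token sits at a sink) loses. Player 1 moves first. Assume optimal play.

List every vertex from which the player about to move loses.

Build the W/L table. Terminal = L. A non-terminal position is W if it has a move to some L; otherwise it is L.
Every edge goes from a vertex to one that appears earlier in the order A, H, B, E, F, C, D, G, so processing vertices in that order labels each vertex after all of its successors.
A: no outgoing edge → L
H: no outgoing edge → L
B: can move to H, which is L ⇒ W
E: can move to H, which is L ⇒ W
F: moves to E(W), B(W); every one is W ⇒ L
C: can move to F, which is L ⇒ W
D: can move to H, which is L ⇒ W
G: can move to F, which is L ⇒ W
Reading off the rows marked L gives the requested list; there are 3 such vertices.

A, F, H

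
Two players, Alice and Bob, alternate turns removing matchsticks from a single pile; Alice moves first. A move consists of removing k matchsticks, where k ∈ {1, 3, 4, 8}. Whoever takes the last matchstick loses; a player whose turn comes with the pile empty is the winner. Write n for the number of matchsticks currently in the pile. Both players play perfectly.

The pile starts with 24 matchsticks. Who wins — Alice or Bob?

Bob wins.

Build the W/L table. Terminal = W. A non-terminal position is W if it has a move to some L; otherwise it is L.
n=0: no move; the opponent has just taken the last matchstick and therefore loses → W
n=1: →0(W) only, which is W, so L
n=2: →1(L), so W
n=3: →2(W), 0(W) — all W, so L
n=4: →3(L), so W
n=5: →1(L), so W
n=6: →3(L), so W
n=7: →3(L), so W
n=8: →7(W), 5(W), 4(W), 0(W) — all W, so L
n=9: →8(L), so W
n=10: →9(W), 7(W), 6(W), 2(W) — all W, so L
n=11: →10(L), so W
n=12: →8(L), so W
n=13: →10(L), so W
n=14: →10(L), so W
n=15: →14(W), 12(W), 11(W), 7(W) — all W, so L
n=16: →15(L), so W
n=17: →16(W), 14(W), 13(W), 9(W) — all W, so L
n=18: →17(L), so W
n=19: →15(L), so W
n=20: →17(L), so W
n=21: →17(L), so W
n=22: →21(W), 19(W), 18(W), 14(W) — all W, so L
n=23: →22(L), so W
n=24: →23(W), 21(W), 20(W), 16(W) — all W, so L
The starting position 24 is L: whatever Alice does, the opponent receives a W position.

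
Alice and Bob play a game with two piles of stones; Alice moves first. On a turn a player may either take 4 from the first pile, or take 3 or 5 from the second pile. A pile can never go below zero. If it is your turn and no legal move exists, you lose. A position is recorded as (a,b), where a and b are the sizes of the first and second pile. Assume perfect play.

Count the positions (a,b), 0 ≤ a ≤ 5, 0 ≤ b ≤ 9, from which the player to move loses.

26

Compute win/loss labels from the base case upward. A position with no move is L. Any other position is W if it can reach an L in one move, else L.
Every move lowers a or b (never raises either), so fill the grid row by row in increasing a, and left to right within a row: each cell's successors are then already labelled.
      b=0  b=1  b=2  b=3  b=4  b=5  b=6  b=7  b=8  b=9
a=0:    L    L    L    W    W    W    W    W    L    L
a=1:    L    L    L    W    W    W    W    W    L    L
a=2:    L    L    L    W    W    W    W    W    L    L
a=3:    L    L    L    W    W    W    W    W    L    L
a=4:    W    W    W    L    L    L    W    W    W    W
a=5:    W    W    W    L    L    L    W    W    W    W
Cells with no legal move (terminal, hence L): (0,0), (0,1), (0,2), (1,0), (1,1), (1,2), (2,0), (2,1), (2,2), (3,0), (3,1), (3,2).
The remaining L cells, each justified by listing all of its moves:
(0,8): only reaches (0,5)(W), (0,3)(W), all W → L
(0,9): only reaches (0,6)(W), (0,4)(W), all W → L
(1,8): only reaches (1,5)(W), (1,3)(W), all W → L
(1,9): only reaches (1,6)(W), (1,4)(W), all W → L
(2,8): only reaches (2,5)(W), (2,3)(W), all W → L
(2,9): only reaches (2,6)(W), (2,4)(W), all W → L
(3,8): only reaches (3,5)(W), (3,3)(W), all W → L
(3,9): only reaches (3,6)(W), (3,4)(W), all W → L
(4,3): only reaches (0,3)(W), (4,0)(W), all W → L
(4,4): only reaches (0,4)(W), (4,1)(W), all W → L
(4,5): only reaches (0,5)(W), (4,2)(W), (4,0)(W), all W → L
(5,3): only reaches (1,3)(W), (5,0)(W), all W → L
(5,4): only reaches (1,4)(W), (5,1)(W), all W → L
(5,5): only reaches (1,5)(W), (5,2)(W), (5,0)(W), all W → L
Every other cell has at least one move into one of the L cells above, so it is W.
L cells per row: a=0: 5, a=1: 5, a=2: 5, a=3: 5, a=4: 3, a=5: 3; total 26.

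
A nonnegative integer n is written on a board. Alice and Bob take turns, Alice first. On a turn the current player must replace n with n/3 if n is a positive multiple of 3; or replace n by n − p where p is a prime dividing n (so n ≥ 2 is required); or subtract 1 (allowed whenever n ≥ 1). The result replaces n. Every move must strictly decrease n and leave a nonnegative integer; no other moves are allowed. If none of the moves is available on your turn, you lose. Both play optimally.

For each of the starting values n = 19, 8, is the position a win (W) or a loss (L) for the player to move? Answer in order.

Compute win/loss labels from the base case upward. A position with no move is L. Any other position is W if it can reach an L in one move, else L.
n=0: no move → L
n=1: W (go to 0, an L position)
n=2: W (go to 0, an L position)
n=3: W (go to 0, an L position)
n=4: L (options 2(W), 3(W) are all W)
n=5: W (go to 0, an L position)
n=6: W (go to 4, an L position)
n=7: W (go to 0, an L position)
n=8: L (options 6(W), 7(W) are all W)
n=9: W (go to 8, an L position)
n=10: W (go to 8, an L position)
n=11: W (go to 0, an L position)
n=12: W (go to 4, an L position)
n=13: W (go to 0, an L position)
n=14: L (options 7(W), 12(W), 13(W) are all W)
n=15: W (go to 14, an L position)
n=16: W (go to 14, an L position)
n=17: W (go to 0, an L position)
n=18: L (options 6(W), 15(W), 16(W), 17(W) are all W)
n=19: W (go to 0, an L position)

19: W, 8: L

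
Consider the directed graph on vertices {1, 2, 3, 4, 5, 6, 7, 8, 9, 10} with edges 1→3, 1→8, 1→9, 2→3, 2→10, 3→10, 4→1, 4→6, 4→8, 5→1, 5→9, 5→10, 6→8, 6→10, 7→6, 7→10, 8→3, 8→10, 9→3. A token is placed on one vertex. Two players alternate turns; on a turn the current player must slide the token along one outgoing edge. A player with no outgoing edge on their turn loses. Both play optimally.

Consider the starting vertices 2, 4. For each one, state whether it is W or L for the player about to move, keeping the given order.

2: W, 4: L

Work bottom-up. With no move the player to move loses. Otherwise the position is W if at least one move leads to an L position for the opponent, and L if every move leads to a W.
Every edge goes from a vertex to one that appears earlier in the order 10, 3, 2, 8, 6, 9, 1, 7, 5, 4, so processing vertices in that order labels each vertex after all of its successors.
10: no outgoing edge → L
3: can move to 10, which is L ⇒ W
2: can move to 10, which is L ⇒ W
8: can move to 10, which is L ⇒ W
6: can move to 10, which is L ⇒ W
9: the only move is to 3(W), a W ⇒ L
1: can move to 9, which is L ⇒ W
7: can move to 10, which is L ⇒ W
5: can move to 9, which is L ⇒ W
4: moves to 1(W), 6(W), 8(W); every one is W ⇒ L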